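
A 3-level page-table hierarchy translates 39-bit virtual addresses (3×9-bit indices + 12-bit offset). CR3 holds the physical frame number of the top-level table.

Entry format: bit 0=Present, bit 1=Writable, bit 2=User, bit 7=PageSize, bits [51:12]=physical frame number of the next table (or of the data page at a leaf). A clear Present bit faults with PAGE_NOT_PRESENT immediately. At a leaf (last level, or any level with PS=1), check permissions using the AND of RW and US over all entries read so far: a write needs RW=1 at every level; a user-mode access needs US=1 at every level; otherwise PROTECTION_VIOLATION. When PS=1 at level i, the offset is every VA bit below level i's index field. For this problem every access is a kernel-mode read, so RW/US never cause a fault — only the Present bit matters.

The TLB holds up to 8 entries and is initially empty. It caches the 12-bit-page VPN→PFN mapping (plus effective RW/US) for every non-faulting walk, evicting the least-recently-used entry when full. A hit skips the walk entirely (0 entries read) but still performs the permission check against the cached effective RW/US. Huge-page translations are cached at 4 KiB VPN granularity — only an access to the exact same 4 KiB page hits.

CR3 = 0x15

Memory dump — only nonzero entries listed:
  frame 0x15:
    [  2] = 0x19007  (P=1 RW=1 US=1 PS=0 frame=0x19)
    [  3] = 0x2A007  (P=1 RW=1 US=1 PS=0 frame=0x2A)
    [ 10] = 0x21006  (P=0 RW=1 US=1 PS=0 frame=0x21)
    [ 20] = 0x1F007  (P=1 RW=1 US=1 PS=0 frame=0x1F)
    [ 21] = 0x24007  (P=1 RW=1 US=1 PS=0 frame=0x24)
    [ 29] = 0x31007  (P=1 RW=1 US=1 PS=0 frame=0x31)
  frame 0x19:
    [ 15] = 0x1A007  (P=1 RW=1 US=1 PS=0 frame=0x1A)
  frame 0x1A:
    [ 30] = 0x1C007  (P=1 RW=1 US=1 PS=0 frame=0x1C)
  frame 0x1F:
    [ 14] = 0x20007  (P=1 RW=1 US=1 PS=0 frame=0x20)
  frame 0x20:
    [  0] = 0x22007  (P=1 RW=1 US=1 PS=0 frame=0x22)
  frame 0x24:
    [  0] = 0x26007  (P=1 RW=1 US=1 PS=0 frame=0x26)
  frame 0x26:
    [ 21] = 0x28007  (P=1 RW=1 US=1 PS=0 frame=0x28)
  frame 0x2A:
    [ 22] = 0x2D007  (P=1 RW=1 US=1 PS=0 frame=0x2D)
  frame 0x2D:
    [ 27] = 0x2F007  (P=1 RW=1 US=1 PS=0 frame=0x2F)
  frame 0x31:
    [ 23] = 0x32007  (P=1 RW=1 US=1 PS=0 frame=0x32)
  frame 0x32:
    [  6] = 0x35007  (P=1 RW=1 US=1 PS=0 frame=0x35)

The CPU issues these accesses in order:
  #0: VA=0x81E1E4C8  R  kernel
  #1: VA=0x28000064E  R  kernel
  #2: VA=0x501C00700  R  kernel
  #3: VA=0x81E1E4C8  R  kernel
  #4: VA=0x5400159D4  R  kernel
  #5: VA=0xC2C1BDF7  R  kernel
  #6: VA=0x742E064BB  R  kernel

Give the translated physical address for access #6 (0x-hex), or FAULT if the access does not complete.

Trace:
#0 VA=0x81E1E4C8 (r,kernel):
  L0: frame=0x15 idx=2 entry=0x19007 [P=1 RW=1 US=1 PS=0]
  L1: frame=0x19 idx=15 entry=0x1A007 [P=1 RW=1 US=1 PS=0]
  L2: frame=0x1A idx=30 entry=0x1C007 [P=1 RW=1 US=1 PS=0]
  → PA=0x1C4C8  (3 entries read)
#1 VA=0x28000064E (r,kernel):
  L0: frame=0x15 idx=10 entry=0x21006 [P=0 RW=1 US=1 PS=0]
  ✗ PAGE_NOT_PRESENT  [1 reads]
#2 VA=0x501C00700 (r,kernel):
  L0: frame=0x15 idx=20 entry=0x1F007 [P=1 RW=1 US=1 PS=0]
  L1: frame=0x1F idx=14 entry=0x20007 [P=1 RW=1 US=1 PS=0]
  L2: frame=0x20 idx=0 entry=0x22007 [P=1 RW=1 US=1 PS=0]
  → PA=0x22700  (3 entries read)
#3 VA=0x81E1E4C8 (r,kernel):
  TLB hit vpn=0x81E1E → PA=0x1C4C8
#4 VA=0x5400159D4 (r,kernel):
  L0: frame=0x15 idx=21 entry=0x24007 [P=1 RW=1 US=1 PS=0]
  L1: frame=0x24 idx=0 entry=0x26007 [P=1 RW=1 US=1 PS=0]
  L2: frame=0x26 idx=21 entry=0x28007 [P=1 RW=1 US=1 PS=0]
  → PA=0x289D4  (3 entries read)
#5 VA=0xC2C1BDF7 (r,kernel):
  L0: frame=0x15 idx=3 entry=0x2A007 [P=1 RW=1 US=1 PS=0]
  L1: frame=0x2A idx=22 entry=0x2D007 [P=1 RW=1 US=1 PS=0]
  L2: frame=0x2D idx=27 entry=0x2F007 [P=1 RW=1 US=1 PS=0]
  → PA=0x2FDF7  (3 entries read)
#6 VA=0x742E064BB (r,kernel):
  L0: frame=0x15 idx=29 entry=0x31007 [P=1 RW=1 US=1 PS=0]
  L1: frame=0x31 idx=23 entry=0x32007 [P=1 RW=1 US=1 PS=0]
  L2: frame=0x32 idx=6 entry=0x35007 [P=1 RW=1 US=1 PS=0]
  → PA=0x354BB  (3 entries read)

Access #6 PA: 0x354BB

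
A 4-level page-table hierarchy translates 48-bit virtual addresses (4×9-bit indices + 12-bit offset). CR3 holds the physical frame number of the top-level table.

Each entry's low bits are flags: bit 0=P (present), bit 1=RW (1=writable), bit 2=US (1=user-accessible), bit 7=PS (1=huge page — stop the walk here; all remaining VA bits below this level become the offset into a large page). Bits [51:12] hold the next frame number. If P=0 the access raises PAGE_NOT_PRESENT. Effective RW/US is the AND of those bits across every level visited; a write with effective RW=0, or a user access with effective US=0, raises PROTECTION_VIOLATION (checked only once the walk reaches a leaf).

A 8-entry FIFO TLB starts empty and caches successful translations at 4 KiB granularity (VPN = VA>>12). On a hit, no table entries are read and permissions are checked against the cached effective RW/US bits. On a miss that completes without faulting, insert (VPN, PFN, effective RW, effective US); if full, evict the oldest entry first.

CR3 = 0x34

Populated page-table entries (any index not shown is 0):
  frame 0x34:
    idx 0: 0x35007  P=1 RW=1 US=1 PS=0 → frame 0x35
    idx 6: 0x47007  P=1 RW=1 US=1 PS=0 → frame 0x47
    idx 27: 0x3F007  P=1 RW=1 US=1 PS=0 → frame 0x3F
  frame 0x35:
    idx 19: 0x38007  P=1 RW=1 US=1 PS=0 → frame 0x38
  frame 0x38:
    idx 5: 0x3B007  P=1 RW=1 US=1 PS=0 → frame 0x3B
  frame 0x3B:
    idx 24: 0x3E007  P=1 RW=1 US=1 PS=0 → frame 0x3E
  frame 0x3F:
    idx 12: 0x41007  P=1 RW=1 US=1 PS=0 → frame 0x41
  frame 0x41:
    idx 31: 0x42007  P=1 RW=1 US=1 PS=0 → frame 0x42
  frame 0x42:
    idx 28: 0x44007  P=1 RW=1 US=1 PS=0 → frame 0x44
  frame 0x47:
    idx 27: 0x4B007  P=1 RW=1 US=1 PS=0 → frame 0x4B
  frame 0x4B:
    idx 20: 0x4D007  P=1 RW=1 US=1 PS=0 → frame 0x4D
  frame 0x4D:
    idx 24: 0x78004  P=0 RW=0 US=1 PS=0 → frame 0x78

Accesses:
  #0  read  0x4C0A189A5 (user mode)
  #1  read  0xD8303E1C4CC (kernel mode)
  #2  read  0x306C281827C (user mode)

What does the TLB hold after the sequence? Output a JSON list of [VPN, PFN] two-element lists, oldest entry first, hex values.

Walk each access:
#0 VA=0x4C0A189A5 (r,user):
  L0: frame=0x34 idx=0 entry=0x35007 [P=1 RW=1 US=1 PS=0]
  L1: frame=0x35 idx=19 entry=0x38007 [P=1 RW=1 US=1 PS=0]
  L2: frame=0x38 idx=5 entry=0x3B007 [P=1 RW=1 US=1 PS=0]
  L3: frame=0x3B idx=24 entry=0x3E007 [P=1 RW=1 US=1 PS=0]
  → PA=0x3E9A5  (4 entries read)
#1 VA=0xD8303E1C4CC (r,kernel):
  L0: frame=0x34 idx=27 entry=0x3F007 [P=1 RW=1 US=1 PS=0]
  L1: frame=0x3F idx=12 entry=0x41007 [P=1 RW=1 US=1 PS=0]
  L2: frame=0x41 idx=31 entry=0x42007 [P=1 RW=1 US=1 PS=0]
  L3: frame=0x42 idx=28 entry=0x44007 [P=1 RW=1 US=1 PS=0]
  → PA=0x444CC  (4 entries read)
#2 VA=0x306C281827C (r,user):
  L0: frame=0x34 idx=6 entry=0x47007 [P=1 RW=1 US=1 PS=0]
  L1: frame=0x47 idx=27 entry=0x4B007 [P=1 RW=1 US=1 PS=0]
  L2: frame=0x4B idx=20 entry=0x4D007 [P=1 RW=1 US=1 PS=0]
  L3: frame=0x4D idx=24 entry=0x78004 [P=0 RW=0 US=1 PS=0]
  ⇒ fault: PAGE_NOT_PRESENT  — 4 lookups

TLB: [["0x4C0A18", "0x3E"], ["0xD8303E1C", "0x44"]]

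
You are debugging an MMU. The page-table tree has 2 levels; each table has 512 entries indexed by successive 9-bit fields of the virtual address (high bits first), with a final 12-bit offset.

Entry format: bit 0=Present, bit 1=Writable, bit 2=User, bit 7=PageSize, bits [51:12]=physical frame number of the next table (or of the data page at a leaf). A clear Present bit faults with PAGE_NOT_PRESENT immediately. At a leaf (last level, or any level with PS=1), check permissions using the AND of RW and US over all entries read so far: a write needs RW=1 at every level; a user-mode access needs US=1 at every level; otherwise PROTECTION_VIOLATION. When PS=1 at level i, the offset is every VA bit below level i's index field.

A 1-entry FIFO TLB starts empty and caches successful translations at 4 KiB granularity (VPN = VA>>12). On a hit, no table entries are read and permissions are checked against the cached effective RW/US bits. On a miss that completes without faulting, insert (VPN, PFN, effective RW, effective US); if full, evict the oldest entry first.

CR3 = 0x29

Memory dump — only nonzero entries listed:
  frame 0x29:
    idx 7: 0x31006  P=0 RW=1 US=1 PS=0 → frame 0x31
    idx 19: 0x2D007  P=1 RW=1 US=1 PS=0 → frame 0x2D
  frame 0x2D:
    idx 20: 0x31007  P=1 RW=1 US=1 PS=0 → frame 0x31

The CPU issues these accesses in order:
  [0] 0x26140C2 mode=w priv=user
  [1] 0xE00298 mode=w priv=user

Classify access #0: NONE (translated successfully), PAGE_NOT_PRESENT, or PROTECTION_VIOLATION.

Trace:
#0 VA=0x26140C2 (w,user):
  L0: frame=0x29 idx=19 entry=0x2D007 [P=1 RW=1 US=1 PS=0]
  L1: frame=0x2D idx=20 entry=0x31007 [P=1 RW=1 US=1 PS=0]
  → PA=0x310C2  (2 entries read)
#1 VA=0xE00298 (w,user):
  L0: frame=0x29 idx=7 entry=0x31006 [P=0 RW=1 US=1 PS=0]
  ⇒ fault: PAGE_NOT_PRESENT  — 1 lookups

Access #0 fault: NONE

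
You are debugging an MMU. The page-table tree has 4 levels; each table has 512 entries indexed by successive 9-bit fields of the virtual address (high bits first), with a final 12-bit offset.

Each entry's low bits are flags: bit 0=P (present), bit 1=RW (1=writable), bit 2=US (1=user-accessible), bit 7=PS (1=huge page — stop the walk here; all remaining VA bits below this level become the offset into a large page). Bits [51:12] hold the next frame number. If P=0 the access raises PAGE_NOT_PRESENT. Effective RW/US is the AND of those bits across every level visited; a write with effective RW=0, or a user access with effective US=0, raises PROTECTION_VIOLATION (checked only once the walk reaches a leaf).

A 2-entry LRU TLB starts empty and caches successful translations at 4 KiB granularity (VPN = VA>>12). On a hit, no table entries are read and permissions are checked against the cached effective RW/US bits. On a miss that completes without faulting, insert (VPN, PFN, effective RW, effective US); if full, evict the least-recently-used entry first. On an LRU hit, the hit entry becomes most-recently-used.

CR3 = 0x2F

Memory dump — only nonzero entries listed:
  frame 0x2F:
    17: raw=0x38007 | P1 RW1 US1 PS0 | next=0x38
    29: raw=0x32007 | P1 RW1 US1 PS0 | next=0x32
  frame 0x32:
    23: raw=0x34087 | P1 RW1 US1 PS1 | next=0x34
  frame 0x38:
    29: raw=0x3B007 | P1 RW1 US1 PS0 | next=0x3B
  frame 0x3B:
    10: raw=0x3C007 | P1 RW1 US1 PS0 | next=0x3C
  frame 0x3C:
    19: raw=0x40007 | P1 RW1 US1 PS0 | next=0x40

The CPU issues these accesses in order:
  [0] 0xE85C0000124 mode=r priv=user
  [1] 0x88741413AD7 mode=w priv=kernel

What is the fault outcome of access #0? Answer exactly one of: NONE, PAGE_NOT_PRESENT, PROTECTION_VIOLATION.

Per-access translation:
#0 VA=0xE85C0000124 (r,user):
  lvl0: tbl 0x2F, slot 29 ⇒ 0x32007 (P1/RW1/US1/PS0)
  lvl1: tbl 0x32, slot 23 ⇒ 0x34087 (P1/RW1/US1/PS1)
  → PA=0x34124 (huge @L1)  (2 entries read)
#1 VA=0x88741413AD7 (w,kernel):
  lvl0: tbl 0x2F, slot 17 ⇒ 0x38007 (P1/RW1/US1/PS0)
  lvl1: tbl 0x38, slot 29 ⇒ 0x3B007 (P1/RW1/US1/PS0)
  lvl2: tbl 0x3B, slot 10 ⇒ 0x3C007 (P1/RW1/US1/PS0)
  lvl3: tbl 0x3C, slot 19 ⇒ 0x40007 (P1/RW1/US1/PS0)
  → PA=0x40AD7  (4 entries read)

Access #0 fault: NONE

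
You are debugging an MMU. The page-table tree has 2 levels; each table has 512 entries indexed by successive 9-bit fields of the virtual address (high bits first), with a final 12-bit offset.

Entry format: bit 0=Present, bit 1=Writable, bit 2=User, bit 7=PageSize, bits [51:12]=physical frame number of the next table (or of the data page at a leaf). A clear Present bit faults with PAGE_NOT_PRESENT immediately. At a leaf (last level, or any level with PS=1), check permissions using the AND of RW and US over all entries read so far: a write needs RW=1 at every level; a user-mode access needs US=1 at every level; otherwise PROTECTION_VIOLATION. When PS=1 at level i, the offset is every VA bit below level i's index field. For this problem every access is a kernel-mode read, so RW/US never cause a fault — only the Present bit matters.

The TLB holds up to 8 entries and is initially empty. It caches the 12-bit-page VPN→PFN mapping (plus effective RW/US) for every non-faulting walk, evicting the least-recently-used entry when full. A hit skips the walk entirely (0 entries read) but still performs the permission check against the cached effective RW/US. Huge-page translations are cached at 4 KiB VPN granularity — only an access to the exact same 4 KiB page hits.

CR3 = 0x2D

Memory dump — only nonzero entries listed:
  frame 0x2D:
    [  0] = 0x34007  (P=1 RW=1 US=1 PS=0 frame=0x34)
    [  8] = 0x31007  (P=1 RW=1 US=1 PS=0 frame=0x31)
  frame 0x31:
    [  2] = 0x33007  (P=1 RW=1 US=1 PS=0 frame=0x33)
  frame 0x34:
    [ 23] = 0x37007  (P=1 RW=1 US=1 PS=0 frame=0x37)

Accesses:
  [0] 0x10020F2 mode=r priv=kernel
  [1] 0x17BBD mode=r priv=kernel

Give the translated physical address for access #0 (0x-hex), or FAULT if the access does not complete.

Per-access translation:
#0 VA=0x10020F2 (r,kernel):
  [0] read 0x2D idx=8: raw=0x31007 flags P=1 W=1 U=1 S=0
  [1] read 0x31 idx=2: raw=0x33007 flags P=1 W=1 U=1 S=0
  → PA=0x330F2  (2 entries read)
#1 VA=0x17BBD (r,kernel):
  [0] read 0x2D idx=0: raw=0x34007 flags P=1 W=1 U=1 S=0
  [1] read 0x34 idx=23: raw=0x37007 flags P=1 W=1 U=1 S=0
  → PA=0x37BBD  (2 entries read)

Access #0 PA: 0x330F2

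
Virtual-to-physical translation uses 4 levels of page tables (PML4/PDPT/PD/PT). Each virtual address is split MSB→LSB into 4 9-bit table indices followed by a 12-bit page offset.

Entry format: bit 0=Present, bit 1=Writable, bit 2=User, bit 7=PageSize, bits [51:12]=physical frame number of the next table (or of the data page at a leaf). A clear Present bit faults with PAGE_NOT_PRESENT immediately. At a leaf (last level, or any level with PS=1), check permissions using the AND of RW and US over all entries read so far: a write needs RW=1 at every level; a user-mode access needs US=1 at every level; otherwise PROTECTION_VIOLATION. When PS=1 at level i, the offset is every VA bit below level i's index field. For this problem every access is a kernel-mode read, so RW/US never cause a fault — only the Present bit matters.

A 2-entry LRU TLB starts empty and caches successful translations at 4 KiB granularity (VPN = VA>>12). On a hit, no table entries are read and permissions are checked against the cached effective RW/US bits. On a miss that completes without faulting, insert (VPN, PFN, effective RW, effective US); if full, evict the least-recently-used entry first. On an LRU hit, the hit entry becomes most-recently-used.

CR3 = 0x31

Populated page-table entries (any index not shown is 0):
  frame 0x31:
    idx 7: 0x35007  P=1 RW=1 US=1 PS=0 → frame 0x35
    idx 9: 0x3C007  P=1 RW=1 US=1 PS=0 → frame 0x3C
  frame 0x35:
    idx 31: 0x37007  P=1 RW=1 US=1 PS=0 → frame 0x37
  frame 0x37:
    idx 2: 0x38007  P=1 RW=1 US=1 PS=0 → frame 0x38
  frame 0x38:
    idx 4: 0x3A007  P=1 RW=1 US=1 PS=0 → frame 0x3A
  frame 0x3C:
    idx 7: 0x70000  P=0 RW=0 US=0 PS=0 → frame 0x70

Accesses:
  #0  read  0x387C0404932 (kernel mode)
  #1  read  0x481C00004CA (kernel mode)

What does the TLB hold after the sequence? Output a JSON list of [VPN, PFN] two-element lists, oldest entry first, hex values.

Trace:
#0 VA=0x387C0404932 (r,kernel):
  L0: frame=0x31 idx=7 entry=0x35007 [P=1 RW=1 US=1 PS=0]
  L1: frame=0x35 idx=31 entry=0x37007 [P=1 RW=1 US=1 PS=0]
  L2: frame=0x37 idx=2 entry=0x38007 [P=1 RW=1 US=1 PS=0]
  L3: frame=0x38 idx=4 entry=0x3A007 [P=1 RW=1 US=1 PS=0]
  ✓ 0x3A932  — 4 lookups
#1 VA=0x481C00004CA (r,kernel):
  L0: frame=0x31 idx=9 entry=0x3C007 [P=1 RW=1 US=1 PS=0]
  L1: frame=0x3C idx=7 entry=0x70000 [P=0 RW=0 US=0 PS=0]
  → PAGE_NOT_PRESENT  (2 entries read)

TLB: [["0x387C0404", "0x3A"]]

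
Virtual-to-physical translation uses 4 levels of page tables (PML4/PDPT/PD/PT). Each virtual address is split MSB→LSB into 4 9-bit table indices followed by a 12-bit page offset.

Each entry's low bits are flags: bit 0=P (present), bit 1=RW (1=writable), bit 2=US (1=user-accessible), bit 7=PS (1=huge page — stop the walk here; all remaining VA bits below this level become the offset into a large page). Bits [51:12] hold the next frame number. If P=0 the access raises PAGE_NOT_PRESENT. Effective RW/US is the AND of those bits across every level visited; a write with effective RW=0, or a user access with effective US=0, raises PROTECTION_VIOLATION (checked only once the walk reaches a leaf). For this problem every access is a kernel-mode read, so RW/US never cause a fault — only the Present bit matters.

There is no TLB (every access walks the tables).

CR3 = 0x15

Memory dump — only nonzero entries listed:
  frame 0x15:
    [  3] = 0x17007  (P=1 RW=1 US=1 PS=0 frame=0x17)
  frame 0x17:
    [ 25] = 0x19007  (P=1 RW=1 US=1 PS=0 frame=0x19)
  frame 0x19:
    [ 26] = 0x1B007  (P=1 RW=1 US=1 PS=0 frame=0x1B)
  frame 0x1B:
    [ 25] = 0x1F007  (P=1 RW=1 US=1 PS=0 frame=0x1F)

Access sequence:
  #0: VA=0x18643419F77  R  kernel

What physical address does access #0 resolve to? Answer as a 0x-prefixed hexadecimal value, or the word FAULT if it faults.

Walk each access:
#0 VA=0x18643419F77 (r,kernel):
  [0] read 0x15 idx=3: raw=0x17007 flags P=1 W=1 U=1 S=0
  [1] read 0x17 idx=25: raw=0x19007 flags P=1 W=1 U=1 S=0
  [2] read 0x19 idx=26: raw=0x1B007 flags P=1 W=1 U=1 S=0
  [3] read 0x1B idx=25: raw=0x1F007 flags P=1 W=1 U=1 S=0
  ⇒ phys 0x1FF77  [4 reads]

Access #0 PA: 0x1FF77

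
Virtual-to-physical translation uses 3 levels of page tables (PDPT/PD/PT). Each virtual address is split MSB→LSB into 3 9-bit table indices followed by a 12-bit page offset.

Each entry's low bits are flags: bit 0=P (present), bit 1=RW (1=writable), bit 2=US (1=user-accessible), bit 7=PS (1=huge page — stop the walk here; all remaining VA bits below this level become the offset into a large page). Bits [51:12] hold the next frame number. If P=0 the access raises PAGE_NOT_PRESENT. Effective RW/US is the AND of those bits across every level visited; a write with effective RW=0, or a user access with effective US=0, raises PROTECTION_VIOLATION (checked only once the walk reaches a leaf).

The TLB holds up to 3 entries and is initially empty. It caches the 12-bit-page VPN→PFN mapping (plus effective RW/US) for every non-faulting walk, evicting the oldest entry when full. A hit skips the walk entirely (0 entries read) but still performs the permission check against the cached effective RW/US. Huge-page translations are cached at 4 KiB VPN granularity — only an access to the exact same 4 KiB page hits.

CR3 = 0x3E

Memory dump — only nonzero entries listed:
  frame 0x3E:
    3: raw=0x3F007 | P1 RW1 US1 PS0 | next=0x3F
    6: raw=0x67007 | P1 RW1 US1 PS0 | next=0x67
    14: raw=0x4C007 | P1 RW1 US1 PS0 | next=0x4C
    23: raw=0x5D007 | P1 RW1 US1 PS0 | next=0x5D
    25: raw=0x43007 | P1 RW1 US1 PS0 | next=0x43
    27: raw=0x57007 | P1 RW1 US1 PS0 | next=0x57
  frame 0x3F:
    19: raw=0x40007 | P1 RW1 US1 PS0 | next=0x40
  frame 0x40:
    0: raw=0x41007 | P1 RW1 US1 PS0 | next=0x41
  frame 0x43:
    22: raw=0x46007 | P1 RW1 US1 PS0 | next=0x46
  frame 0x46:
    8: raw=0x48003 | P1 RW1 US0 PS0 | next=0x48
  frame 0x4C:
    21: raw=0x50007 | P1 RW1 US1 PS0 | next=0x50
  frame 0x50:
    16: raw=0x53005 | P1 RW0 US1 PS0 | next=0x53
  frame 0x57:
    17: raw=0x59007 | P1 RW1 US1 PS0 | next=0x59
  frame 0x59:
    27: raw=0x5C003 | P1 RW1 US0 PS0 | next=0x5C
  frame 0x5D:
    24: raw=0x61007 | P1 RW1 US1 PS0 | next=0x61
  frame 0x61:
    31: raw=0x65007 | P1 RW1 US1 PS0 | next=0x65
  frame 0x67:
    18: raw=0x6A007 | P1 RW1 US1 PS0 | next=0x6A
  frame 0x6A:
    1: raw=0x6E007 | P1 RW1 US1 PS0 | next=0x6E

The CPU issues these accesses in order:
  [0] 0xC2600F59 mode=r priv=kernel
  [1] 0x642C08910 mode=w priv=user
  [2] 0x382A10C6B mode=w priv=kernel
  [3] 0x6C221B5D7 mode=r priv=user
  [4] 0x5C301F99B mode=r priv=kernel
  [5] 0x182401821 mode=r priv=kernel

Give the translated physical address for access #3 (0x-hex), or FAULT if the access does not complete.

Walk each access:
#0 VA=0xC2600F59 (r,kernel):
  L0: frame=0x3E idx=3 entry=0x3F007 [P=1 RW=1 US=1 PS=0]
  L1: frame=0x3F idx=19 entry=0x40007 [P=1 RW=1 US=1 PS=0]
  L2: frame=0x40 idx=0 entry=0x41007 [P=1 RW=1 US=1 PS=0]
  ⇒ phys 0x41F59  [3 reads]
#1 VA=0x642C08910 (w,user):
  L0: frame=0x3E idx=25 entry=0x43007 [P=1 RW=1 US=1 PS=0]
  L1: frame=0x43 idx=22 entry=0x46007 [P=1 RW=1 US=1 PS=0]
  L2: frame=0x46 idx=8 entry=0x48003 [P=1 RW=1 US=0 PS=0]
  ✗ PROTECTION_VIOLATION  [3 reads]
#2 VA=0x382A10C6B (w,kernel):
  L0: frame=0x3E idx=14 entry=0x4C007 [P=1 RW=1 US=1 PS=0]
  L1: frame=0x4C idx=21 entry=0x50007 [P=1 RW=1 US=1 PS=0]
  L2: frame=0x50 idx=16 entry=0x53005 [P=1 RW=0 US=1 PS=0]
  ✗ PROTECTION_VIOLATION  [3 reads]
#3 VA=0x6C221B5D7 (r,user):
  L0: frame=0x3E idx=27 entry=0x57007 [P=1 RW=1 US=1 PS=0]
  L1: frame=0x57 idx=17 entry=0x59007 [P=1 RW=1 US=1 PS=0]
  L2: frame=0x59 idx=27 entry=0x5C003 [P=1 RW=1 US=0 PS=0]
  ✗ PROTECTION_VIOLATION  [3 reads]
#4 VA=0x5C301F99B (r,kernel):
  L0: frame=0x3E idx=23 entry=0x5D007 [P=1 RW=1 US=1 PS=0]
  L1: frame=0x5D idx=24 entry=0x61007 [P=1 RW=1 US=1 PS=0]
  L2: frame=0x61 idx=31 entry=0x65007 [P=1 RW=1 US=1 PS=0]
  ⇒ phys 0x6599B  [3 reads]
#5 VA=0x182401821 (r,kernel):
  L0: frame=0x3E idx=6 entry=0x67007 [P=1 RW=1 US=1 PS=0]
  L1: frame=0x67 idx=18 entry=0x6A007 [P=1 RW=1 US=1 PS=0]
  L2: frame=0x6A idx=1 entry=0x6E007 [P=1 RW=1 US=1 PS=0]
  ⇒ phys 0x6E821  [3 reads]

Access #3 PA: FAULT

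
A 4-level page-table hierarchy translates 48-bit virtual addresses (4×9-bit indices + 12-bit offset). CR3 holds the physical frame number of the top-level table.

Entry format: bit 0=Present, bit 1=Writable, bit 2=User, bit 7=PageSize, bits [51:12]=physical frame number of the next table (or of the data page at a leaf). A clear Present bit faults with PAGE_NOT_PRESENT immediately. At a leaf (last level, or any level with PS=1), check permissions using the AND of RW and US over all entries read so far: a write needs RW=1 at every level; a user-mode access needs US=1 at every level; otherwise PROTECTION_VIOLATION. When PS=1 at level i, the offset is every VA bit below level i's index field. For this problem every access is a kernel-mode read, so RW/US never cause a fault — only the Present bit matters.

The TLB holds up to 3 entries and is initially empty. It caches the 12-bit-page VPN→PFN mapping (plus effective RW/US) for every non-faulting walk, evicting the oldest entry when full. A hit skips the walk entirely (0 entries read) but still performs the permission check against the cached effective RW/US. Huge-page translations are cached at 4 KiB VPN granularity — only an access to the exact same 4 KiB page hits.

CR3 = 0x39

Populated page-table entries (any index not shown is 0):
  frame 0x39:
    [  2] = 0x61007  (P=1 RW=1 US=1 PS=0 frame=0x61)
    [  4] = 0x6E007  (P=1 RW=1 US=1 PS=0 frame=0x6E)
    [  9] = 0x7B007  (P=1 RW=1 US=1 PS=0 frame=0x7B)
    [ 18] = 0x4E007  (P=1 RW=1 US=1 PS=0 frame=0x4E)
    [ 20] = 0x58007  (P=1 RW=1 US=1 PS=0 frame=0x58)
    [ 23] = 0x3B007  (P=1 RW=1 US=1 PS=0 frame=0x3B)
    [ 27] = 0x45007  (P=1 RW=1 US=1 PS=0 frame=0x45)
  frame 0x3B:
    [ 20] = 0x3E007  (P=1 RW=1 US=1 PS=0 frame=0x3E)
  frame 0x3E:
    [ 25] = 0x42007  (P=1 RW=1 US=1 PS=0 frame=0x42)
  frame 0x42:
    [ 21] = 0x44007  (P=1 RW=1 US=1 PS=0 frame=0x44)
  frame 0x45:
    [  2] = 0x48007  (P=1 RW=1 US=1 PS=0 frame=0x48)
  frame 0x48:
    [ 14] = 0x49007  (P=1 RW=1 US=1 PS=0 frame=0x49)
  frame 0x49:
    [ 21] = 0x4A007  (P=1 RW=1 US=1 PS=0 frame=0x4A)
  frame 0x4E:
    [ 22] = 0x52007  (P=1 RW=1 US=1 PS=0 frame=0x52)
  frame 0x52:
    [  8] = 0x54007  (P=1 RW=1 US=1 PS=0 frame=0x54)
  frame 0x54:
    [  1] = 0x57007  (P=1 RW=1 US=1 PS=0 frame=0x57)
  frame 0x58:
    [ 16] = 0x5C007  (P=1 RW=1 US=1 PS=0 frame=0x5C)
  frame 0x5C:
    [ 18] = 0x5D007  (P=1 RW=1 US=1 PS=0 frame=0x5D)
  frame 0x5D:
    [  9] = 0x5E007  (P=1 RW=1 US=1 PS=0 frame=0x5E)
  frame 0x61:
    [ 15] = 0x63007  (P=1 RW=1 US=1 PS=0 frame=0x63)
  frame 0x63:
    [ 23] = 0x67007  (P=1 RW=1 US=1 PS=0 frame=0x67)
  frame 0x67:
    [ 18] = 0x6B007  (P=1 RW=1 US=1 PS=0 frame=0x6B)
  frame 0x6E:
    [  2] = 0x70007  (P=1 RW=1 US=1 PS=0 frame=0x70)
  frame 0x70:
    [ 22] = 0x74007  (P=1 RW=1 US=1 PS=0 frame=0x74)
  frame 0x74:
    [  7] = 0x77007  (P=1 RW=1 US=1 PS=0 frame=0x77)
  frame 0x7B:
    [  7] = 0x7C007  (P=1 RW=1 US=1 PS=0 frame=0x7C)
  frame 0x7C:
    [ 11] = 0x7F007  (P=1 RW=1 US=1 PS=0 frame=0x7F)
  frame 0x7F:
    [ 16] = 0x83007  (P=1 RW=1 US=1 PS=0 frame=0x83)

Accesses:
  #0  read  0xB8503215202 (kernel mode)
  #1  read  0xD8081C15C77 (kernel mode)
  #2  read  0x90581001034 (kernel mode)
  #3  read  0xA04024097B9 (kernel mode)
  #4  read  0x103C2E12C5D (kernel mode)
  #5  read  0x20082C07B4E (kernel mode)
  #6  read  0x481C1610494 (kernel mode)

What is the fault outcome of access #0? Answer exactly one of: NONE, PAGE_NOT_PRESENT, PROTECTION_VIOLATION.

Walk each access:
#0 VA=0xB8503215202 (r,kernel):
  [0] read 0x39 idx=23: raw=0x3B007 flags P=1 W=1 U=1 S=0
  [1] read 0x3B idx=20: raw=0x3E007 flags P=1 W=1 U=1 S=0
  [2] read 0x3E idx=25: raw=0x42007 flags P=1 W=1 U=1 S=0
  [3] read 0x42 idx=21: raw=0x44007 flags P=1 W=1 U=1 S=0
  → PA=0x44202  (4 entries read)
#1 VA=0xD8081C15C77 (r,kernel):
  [0] read 0x39 idx=27: raw=0x45007 flags P=1 W=1 U=1 S=0
  [1] read 0x45 idx=2: raw=0x48007 flags P=1 W=1 U=1 S=0
  [2] read 0x48 idx=14: raw=0x49007 flags P=1 W=1 U=1 S=0
  [3] read 0x49 idx=21: raw=0x4A007 flags P=1 W=1 U=1 S=0
  → PA=0x4AC77  (4 entries read)
#2 VA=0x90581001034 (r,kernel):
  [0] read 0x39 idx=18: raw=0x4E007 flags P=1 W=1 U=1 S=0
  [1] read 0x4E idx=22: raw=0x52007 flags P=1 W=1 U=1 S=0
  [2] read 0x52 idx=8: raw=0x54007 flags P=1 W=1 U=1 S=0
  [3] read 0x54 idx=1: raw=0x57007 flags P=1 W=1 U=1 S=0
  → PA=0x57034  (4 entries read)
#3 VA=0xA04024097B9 (r,kernel):
  [0] read 0x39 idx=20: raw=0x58007 flags P=1 W=1 U=1 S=0
  [1] read 0x58 idx=16: raw=0x5C007 flags P=1 W=1 U=1 S=0
  [2] read 0x5C idx=18: raw=0x5D007 flags P=1 W=1 U=1 S=0
  [3] read 0x5D idx=9: raw=0x5E007 flags P=1 W=1 U=1 S=0
  → PA=0x5E7B9  (4 entries read)
#4 VA=0x103C2E12C5D (r,kernel):
  [0] read 0x39 idx=2: raw=0x61007 flags P=1 W=1 U=1 S=0
  [1] read 0x61 idx=15: raw=0x63007 flags P=1 W=1 U=1 S=0
  [2] read 0x63 idx=23: raw=0x67007 flags P=1 W=1 U=1 S=0
  [3] read 0x67 idx=18: raw=0x6B007 flags P=1 W=1 U=1 S=0
  → PA=0x6BC5D  (4 entries read)
#5 VA=0x20082C07B4E (r,kernel):
  [0] read 0x39 idx=4: raw=0x6E007 flags P=1 W=1 U=1 S=0
  [1] read 0x6E idx=2: raw=0x70007 flags P=1 W=1 U=1 S=0
  [2] read 0x70 idx=22: raw=0x74007 flags P=1 W=1 U=1 S=0
  [3] read 0x74 idx=7: raw=0x77007 flags P=1 W=1 U=1 S=0
  → PA=0x77B4E  (4 entries read)
#6 VA=0x481C1610494 (r,kernel):
  [0] read 0x39 idx=9: raw=0x7B007 flags P=1 W=1 U=1 S=0
  [1] read 0x7B idx=7: raw=0x7C007 flags P=1 W=1 U=1 S=0
  [2] read 0x7C idx=11: raw=0x7F007 flags P=1 W=1 U=1 S=0
  [3] read 0x7F idx=16: raw=0x83007 flags P=1 W=1 U=1 S=0
  → PA=0x83494  (4 entries read)

Access #0 fault: NONE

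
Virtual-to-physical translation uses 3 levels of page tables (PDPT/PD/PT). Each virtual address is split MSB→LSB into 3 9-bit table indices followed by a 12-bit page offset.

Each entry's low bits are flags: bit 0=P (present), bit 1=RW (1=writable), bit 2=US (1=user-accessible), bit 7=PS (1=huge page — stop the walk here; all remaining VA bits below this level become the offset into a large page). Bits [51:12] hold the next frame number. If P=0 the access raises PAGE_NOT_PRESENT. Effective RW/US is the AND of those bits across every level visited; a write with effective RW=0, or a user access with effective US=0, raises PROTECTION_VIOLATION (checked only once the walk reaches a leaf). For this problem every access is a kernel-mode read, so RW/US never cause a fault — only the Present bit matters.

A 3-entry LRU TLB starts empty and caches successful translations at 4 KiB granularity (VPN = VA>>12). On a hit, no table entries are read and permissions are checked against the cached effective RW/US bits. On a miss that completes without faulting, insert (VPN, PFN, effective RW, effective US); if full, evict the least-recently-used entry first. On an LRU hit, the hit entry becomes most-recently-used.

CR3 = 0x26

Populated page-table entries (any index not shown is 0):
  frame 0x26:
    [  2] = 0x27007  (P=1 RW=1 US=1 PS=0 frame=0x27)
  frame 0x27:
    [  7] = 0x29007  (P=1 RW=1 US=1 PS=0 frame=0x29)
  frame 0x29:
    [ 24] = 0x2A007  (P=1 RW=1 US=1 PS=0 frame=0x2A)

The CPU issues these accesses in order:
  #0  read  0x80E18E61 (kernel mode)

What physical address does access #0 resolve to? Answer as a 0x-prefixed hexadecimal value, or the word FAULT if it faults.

Walk each access:
#0 VA=0x80E18E61 (r,kernel):
  L0 @0x26[2] → 0x27007  P=1,RW=1,US=1,PS=0
  L1 @0x27[7] → 0x29007  P=1,RW=1,US=1,PS=0
  L2 @0x29[24] → 0x2A007  P=1,RW=1,US=1,PS=0
  → PA=0x2AE61  (3 entries read)

Access #0 PA: 0x2AE61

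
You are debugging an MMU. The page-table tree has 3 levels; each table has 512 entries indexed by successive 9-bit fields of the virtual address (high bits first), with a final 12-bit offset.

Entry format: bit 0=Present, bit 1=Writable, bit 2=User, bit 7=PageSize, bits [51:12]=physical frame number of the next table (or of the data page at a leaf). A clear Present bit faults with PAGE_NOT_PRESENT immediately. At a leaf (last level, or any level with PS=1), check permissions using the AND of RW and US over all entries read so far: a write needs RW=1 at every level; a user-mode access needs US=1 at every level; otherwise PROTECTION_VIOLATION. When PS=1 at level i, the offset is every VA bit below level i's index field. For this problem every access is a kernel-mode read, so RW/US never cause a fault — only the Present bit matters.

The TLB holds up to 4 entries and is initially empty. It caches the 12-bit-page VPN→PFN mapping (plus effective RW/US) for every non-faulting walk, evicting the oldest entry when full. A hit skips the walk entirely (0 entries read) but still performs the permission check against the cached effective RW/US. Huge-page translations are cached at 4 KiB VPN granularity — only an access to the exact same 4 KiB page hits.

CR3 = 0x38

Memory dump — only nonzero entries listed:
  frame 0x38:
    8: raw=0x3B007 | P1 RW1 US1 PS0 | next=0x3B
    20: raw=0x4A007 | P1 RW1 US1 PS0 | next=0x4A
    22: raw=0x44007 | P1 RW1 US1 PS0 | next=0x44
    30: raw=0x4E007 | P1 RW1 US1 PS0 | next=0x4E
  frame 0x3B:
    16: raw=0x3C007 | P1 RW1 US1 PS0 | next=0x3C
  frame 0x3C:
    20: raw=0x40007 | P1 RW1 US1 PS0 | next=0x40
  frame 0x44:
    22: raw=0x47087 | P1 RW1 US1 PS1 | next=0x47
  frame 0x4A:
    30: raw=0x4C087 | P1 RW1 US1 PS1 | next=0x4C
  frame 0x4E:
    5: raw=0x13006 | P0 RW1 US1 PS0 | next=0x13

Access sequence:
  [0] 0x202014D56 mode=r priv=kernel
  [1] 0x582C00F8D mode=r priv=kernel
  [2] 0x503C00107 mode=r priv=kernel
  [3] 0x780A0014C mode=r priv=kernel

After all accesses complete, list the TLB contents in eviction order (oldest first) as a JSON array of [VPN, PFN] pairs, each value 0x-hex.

Trace:
#0 VA=0x202014D56 (r,kernel):
  lvl0: tbl 0x38, slot 8 ⇒ 0x3B007 (P1/RW1/US1/PS0)
  lvl1: tbl 0x3B, slot 16 ⇒ 0x3C007 (P1/RW1/US1/PS0)
  lvl2: tbl 0x3C, slot 20 ⇒ 0x40007 (P1/RW1/US1/PS0)
  → PA=0x40D56  (3 entries read)
#1 VA=0x582C00F8D (r,kernel):
  lvl0: tbl 0x38, slot 22 ⇒ 0x44007 (P1/RW1/US1/PS0)
  lvl1: tbl 0x44, slot 22 ⇒ 0x47087 (P1/RW1/US1/PS1)
  → PA=0x47F8D (huge @L1)  (2 entries read)
#2 VA=0x503C00107 (r,kernel):
  lvl0: tbl 0x38, slot 20 ⇒ 0x4A007 (P1/RW1/US1/PS0)
  lvl1: tbl 0x4A, slot 30 ⇒ 0x4C087 (P1/RW1/US1/PS1)
  → PA=0x4C107 (huge @L1)  (2 entries read)
#3 VA=0x780A0014C (r,kernel):
  lvl0: tbl 0x38, slot 30 ⇒ 0x4E007 (P1/RW1/US1/PS0)
  lvl1: tbl 0x4E, slot 5 ⇒ 0x13006 (P0/RW1/US1/PS0)
  ⇒ fault: PAGE_NOT_PRESENT  — 2 lookups

TLB: [["0x202014", "0x40"], ["0x582C00", "0x47"], ["0x503C00", "0x4C"]]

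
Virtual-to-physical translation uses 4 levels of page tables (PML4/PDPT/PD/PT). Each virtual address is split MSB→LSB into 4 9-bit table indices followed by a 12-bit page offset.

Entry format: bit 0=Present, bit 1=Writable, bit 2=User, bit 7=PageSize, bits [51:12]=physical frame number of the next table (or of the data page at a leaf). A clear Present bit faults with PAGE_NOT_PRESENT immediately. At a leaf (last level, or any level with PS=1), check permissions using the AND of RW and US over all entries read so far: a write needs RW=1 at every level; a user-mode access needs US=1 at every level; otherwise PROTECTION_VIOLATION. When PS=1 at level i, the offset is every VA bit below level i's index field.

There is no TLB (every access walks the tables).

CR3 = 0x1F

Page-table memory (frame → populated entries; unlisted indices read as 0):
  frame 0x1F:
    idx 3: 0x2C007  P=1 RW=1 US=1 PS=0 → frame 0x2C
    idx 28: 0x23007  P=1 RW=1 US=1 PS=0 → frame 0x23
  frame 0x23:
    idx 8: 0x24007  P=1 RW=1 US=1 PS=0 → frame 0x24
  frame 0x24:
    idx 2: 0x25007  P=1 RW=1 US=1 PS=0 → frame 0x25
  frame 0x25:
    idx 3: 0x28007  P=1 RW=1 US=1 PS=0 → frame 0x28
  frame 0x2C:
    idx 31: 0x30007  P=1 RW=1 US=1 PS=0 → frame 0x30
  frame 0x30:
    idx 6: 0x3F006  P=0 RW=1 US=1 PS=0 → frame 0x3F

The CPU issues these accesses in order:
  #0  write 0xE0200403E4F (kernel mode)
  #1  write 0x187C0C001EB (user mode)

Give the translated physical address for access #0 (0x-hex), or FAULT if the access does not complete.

Per-access translation:
#0 VA=0xE0200403E4F (w,kernel):
  lvl0: tbl 0x1F, slot 28 ⇒ 0x23007 (P1/RW1/US1/PS0)
  lvl1: tbl 0x23, slot 8 ⇒ 0x24007 (P1/RW1/US1/PS0)
  lvl2: tbl 0x24, slot 2 ⇒ 0x25007 (P1/RW1/US1/PS0)
  lvl3: tbl 0x25, slot 3 ⇒ 0x28007 (P1/RW1/US1/PS0)
  → PA=0x28E4F  (4 entries read)
#1 VA=0x187C0C001EB (w,user):
  lvl0: tbl 0x1F, slot 3 ⇒ 0x2C007 (P1/RW1/US1/PS0)
  lvl1: tbl 0x2C, slot 31 ⇒ 0x30007 (P1/RW1/US1/PS0)
  lvl2: tbl 0x30, slot 6 ⇒ 0x3F006 (P0/RW1/US1/PS0)
  → PAGE_NOT_PRESENT  (3 entries read)

Access #0 PA: 0x28E4F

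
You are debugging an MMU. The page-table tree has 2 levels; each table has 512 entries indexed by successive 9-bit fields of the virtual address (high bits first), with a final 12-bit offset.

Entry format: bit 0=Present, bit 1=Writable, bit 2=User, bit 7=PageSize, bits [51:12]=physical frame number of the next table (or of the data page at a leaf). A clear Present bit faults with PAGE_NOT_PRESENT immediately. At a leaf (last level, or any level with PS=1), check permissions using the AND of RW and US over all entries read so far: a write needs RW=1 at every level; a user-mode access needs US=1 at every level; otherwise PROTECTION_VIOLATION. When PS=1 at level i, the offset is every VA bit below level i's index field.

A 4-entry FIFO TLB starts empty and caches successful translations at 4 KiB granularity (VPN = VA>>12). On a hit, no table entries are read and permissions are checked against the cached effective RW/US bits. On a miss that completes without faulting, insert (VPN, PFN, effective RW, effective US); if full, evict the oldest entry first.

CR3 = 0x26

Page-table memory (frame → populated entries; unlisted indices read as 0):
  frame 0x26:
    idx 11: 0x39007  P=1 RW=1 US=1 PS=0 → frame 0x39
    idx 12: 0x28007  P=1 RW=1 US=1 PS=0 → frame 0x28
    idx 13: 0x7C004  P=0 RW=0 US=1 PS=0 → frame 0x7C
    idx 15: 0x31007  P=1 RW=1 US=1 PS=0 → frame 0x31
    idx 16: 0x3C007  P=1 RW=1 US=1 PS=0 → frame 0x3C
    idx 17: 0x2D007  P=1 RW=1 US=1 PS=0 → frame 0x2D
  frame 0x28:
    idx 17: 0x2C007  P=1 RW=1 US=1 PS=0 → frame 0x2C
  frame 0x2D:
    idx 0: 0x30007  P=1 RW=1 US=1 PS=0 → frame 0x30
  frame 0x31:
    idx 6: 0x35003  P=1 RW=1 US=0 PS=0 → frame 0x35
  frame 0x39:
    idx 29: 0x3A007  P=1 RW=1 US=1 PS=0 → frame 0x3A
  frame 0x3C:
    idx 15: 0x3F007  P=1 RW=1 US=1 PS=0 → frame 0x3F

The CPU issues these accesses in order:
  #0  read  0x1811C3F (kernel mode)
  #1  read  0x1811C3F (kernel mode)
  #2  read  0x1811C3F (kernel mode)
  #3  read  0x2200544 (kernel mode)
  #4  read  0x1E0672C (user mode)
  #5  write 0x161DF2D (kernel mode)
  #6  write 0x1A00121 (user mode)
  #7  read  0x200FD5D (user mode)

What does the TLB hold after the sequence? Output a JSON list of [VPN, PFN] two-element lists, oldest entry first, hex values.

Trace:
#0 VA=0x1811C3F (r,kernel):
  lvl0: tbl 0x26, slot 12 ⇒ 0x28007 (P1/RW1/US1/PS0)
  lvl1: tbl 0x28, slot 17 ⇒ 0x2C007 (P1/RW1/US1/PS0)
  → PA=0x2CC3F  (2 entries read)
#1 VA=0x1811C3F (r,kernel):
  TLB hit vpn=0x1811 → PA=0x2CC3F
#2 VA=0x1811C3F (r,kernel):
  TLB hit vpn=0x1811 → PA=0x2CC3F
#3 VA=0x2200544 (r,kernel):
  lvl0: tbl 0x26, slot 17 ⇒ 0x2D007 (P1/RW1/US1/PS0)
  lvl1: tbl 0x2D, slot 0 ⇒ 0x30007 (P1/RW1/US1/PS0)
  → PA=0x30544  (2 entries read)
#4 VA=0x1E0672C (r,user):
  lvl0: tbl 0x26, slot 15 ⇒ 0x31007 (P1/RW1/US1/PS0)
  lvl1: tbl 0x31, slot 6 ⇒ 0x35003 (P1/RW1/US0/PS0)
  ✗ PROTECTION_VIOLATION  [2 reads]
#5 VA=0x161DF2D (w,kernel):
  lvl0: tbl 0x26, slot 11 ⇒ 0x39007 (P1/RW1/US1/PS0)
  lvl1: tbl 0x39, slot 29 ⇒ 0x3A007 (P1/RW1/US1/PS0)
  → PA=0x3AF2D  (2 entries read)
#6 VA=0x1A00121 (w,user):
  lvl0: tbl 0x26, slot 13 ⇒ 0x7C004 (P0/RW0/US1/PS0)
  ✗ PAGE_NOT_PRESENT  [1 reads]
#7 VA=0x200FD5D (r,user):
  lvl0: tbl 0x26, slot 16 ⇒ 0x3C007 (P1/RW1/US1/PS0)
  lvl1: tbl 0x3C, slot 15 ⇒ 0x3F007 (P1/RW1/US1/PS0)
  → PA=0x3FD5D  (2 entries read)

TLB: [["0x1811", "0x2C"], ["0x2200", "0x30"], ["0x161D", "0x3A"], ["0x200F", "0x3F"]]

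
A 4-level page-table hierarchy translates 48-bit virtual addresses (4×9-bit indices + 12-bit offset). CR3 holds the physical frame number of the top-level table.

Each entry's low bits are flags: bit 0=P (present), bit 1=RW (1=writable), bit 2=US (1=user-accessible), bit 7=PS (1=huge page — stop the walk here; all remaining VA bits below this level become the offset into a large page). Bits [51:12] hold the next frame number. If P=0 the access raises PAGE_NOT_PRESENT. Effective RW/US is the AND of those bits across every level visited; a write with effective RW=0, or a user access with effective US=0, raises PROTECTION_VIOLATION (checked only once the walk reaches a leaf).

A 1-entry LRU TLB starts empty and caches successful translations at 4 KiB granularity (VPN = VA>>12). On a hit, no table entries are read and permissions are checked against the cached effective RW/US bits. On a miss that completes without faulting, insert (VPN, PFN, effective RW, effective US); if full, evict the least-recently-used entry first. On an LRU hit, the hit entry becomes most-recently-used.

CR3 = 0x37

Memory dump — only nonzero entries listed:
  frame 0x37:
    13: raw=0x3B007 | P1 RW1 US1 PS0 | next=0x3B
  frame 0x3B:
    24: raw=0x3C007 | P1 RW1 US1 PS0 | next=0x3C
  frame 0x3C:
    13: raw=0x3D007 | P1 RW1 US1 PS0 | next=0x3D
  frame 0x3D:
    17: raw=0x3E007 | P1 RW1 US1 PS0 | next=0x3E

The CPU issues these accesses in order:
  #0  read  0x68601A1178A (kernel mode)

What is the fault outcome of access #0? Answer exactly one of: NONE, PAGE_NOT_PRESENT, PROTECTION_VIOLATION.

Trace:
#0 VA=0x68601A1178A (r,kernel):
  L0 @0x37[13] → 0x3B007  P=1,RW=1,US=1,PS=0
  L1 @0x3B[24] → 0x3C007  P=1,RW=1,US=1,PS=0
  L2 @0x3C[13] → 0x3D007  P=1,RW=1,US=1,PS=0
  L3 @0x3D[17] → 0x3E007  P=1,RW=1,US=1,PS=0
  ⇒ phys 0x3E78A  [4 reads]

Access #0 fault: NONE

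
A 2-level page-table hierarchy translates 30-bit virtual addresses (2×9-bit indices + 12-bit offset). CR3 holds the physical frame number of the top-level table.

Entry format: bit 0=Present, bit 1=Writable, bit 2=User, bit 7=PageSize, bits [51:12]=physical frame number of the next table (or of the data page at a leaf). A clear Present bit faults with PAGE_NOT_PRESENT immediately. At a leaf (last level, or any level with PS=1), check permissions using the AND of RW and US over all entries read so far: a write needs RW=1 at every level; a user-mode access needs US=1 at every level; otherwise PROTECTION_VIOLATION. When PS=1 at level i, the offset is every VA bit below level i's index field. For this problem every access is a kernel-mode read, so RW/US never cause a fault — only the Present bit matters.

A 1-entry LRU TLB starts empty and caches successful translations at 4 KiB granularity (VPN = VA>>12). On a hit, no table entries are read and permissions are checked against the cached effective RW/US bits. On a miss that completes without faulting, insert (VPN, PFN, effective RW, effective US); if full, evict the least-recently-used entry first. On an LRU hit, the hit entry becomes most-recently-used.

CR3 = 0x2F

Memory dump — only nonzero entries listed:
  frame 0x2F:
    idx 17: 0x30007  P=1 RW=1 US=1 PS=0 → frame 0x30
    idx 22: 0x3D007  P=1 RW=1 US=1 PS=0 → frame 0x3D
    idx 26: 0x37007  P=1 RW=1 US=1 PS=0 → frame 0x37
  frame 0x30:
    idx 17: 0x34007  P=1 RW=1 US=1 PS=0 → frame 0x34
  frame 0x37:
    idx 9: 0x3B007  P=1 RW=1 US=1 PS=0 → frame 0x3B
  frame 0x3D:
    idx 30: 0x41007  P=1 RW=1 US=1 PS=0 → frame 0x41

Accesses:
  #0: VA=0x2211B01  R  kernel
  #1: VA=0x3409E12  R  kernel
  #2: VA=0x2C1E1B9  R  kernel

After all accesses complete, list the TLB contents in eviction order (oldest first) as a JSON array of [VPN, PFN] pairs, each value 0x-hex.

Per-access translation:
#0 VA=0x2211B01 (r,kernel):
  L0: frame=0x2F idx=17 entry=0x30007 [P=1 RW=1 US=1 PS=0]
  L1: frame=0x30 idx=17 entry=0x34007 [P=1 RW=1 US=1 PS=0]
  ✓ 0x34B01  — 2 lookups
#1 VA=0x3409E12 (r,kernel):
  L0: frame=0x2F idx=26 entry=0x37007 [P=1 RW=1 US=1 PS=0]
  L1: frame=0x37 idx=9 entry=0x3B007 [P=1 RW=1 US=1 PS=0]
  ✓ 0x3BE12  — 2 lookups
#2 VA=0x2C1E1B9 (r,kernel):
  L0: frame=0x2F idx=22 entry=0x3D007 [P=1 RW=1 US=1 PS=0]
  L1: frame=0x3D idx=30 entry=0x41007 [P=1 RW=1 US=1 PS=0]
  ✓ 0x411B9  — 2 lookups

TLB: [["0x2C1E", "0x41"]]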